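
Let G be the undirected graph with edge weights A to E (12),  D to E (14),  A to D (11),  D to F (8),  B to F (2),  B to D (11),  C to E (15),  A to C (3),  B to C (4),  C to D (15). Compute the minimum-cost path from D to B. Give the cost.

10

Some routes from D to B:
D - E - A - C - B: 14 + 12 + 3 + 4 = 33
D - B: 11
D - A - C - B: 11 + 3 + 4 = 18
D - F - B: 8 + 2 = 10
D - C - B: 15 + 4 = 19
D - E - C - B: 14 + 15 + 4 = 33
Best route has total 10.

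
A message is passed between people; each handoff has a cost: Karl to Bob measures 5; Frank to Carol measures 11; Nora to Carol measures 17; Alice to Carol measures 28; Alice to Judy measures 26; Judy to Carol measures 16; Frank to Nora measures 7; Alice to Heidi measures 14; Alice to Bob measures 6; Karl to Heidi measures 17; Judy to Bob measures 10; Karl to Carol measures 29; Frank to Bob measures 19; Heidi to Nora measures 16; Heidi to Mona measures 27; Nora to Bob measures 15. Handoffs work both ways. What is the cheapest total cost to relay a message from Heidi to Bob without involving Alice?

Some routes from Heidi to Bob avoiding Alice:
Heidi - Nora - Bob: 16 + 15 = 31
Heidi - Nora - Carol - Judy - Bob: 16 + 17 + 16 + 10 = 59
Heidi - Nora - Frank - Bob: 16 + 7 + 19 = 42
Heidi - Karl - Bob: 17 + 5 = 22
The minimum is 22.

22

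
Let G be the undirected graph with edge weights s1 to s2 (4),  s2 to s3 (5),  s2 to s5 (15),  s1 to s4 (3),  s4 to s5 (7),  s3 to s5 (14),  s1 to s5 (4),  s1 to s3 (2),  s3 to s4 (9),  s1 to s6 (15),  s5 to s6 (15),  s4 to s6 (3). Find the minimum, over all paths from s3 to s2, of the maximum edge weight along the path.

4

Checking several routes:
s3 → s1 → s2: max(2, 4) = 4
s3 → s4 → s1 → s2: max(9, 3, 4) = 9
s3 → s4 → s5 → s1 → s2: max(9, 7, 4, 4) = 9
s3 → s2: max(5) = 5
Smallest bottleneck: 4.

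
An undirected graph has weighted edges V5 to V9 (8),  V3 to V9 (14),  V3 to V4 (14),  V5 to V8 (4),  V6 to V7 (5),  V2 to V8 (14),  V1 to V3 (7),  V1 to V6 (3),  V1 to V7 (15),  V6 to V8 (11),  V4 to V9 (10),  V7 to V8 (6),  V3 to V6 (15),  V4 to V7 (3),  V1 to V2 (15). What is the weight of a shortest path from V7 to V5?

Some routes from V7 to V5:
V7→V1→V6→V8→V5: 15 + 3 + 11 + 4 = 33
V7→V6→V8→V5: 5 + 11 + 4 = 20
V7→V4→V3→V9→V5: 3 + 14 + 14 + 8 = 39
V7→V4→V9→V5: 3 + 10 + 8 = 21
V7→V6→V1→V3→V9→V5: 5 + 3 + 7 + 14 + 8 = 37
V7→V8→V5: 6 + 4 = 10
Best route has total 10.

10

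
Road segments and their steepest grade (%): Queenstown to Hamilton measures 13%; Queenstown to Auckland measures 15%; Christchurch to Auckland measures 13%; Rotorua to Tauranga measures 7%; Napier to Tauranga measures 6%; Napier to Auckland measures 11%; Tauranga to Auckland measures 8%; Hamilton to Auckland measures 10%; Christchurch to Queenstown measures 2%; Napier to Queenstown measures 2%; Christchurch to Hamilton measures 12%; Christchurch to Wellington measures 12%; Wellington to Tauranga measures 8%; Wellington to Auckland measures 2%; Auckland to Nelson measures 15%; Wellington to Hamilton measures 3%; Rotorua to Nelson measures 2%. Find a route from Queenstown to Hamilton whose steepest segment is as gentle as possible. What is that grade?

Checking several routes:
Queenstown -> Napier -> Tauranga -> Auckland -> Wellington -> Hamilton: max(2, 6, 8, 2, 3) = 8
Queenstown -> Napier -> Tauranga -> Wellington -> Auckland -> Hamilton: max(2, 6, 8, 2, 10) = 10
Queenstown -> Napier -> Tauranga -> Auckland -> Hamilton: max(2, 6, 8, 10) = 10
Queenstown -> Napier -> Tauranga -> Wellington -> Hamilton: max(2, 6, 8, 3) = 8
The minimum achievable maximum is 8%.

8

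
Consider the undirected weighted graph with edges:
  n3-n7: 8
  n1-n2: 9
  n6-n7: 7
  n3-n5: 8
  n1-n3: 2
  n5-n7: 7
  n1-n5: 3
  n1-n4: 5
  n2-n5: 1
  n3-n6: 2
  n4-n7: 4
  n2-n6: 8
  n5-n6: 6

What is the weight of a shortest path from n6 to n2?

7

A few of the n6→n2 routes:
n6-n2: 8
n6-n3-n1-n2: 2 + 2 + 9 = 13
n6-n3-n5-n2: 2 + 8 + 1 = 11
n6-n7-n5-n2: 7 + 7 + 1 = 15
n6-n5-n2: 6 + 1 = 7
n6-n3-n1-n5-n2: 2 + 2 + 3 + 1 = 8
The minimum is 7.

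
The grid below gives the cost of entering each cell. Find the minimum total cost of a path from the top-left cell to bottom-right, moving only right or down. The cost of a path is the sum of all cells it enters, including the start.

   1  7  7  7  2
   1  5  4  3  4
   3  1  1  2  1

10

Cheapest: [0,0] [1,0] [2,0] [2,1] [2,2] [2,3] [2,4]
  1 + 1 + 3 + 1 + 1 + 2 + 1 = 10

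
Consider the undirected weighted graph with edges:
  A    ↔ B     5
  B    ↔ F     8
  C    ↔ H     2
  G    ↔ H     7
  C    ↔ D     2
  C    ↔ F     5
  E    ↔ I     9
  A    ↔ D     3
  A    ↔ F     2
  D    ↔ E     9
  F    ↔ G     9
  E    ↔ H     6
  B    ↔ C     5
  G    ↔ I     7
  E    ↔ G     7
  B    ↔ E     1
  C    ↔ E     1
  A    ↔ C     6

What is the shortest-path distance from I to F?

Some routes from I to F:
I → E → C → D → A → F: 9 + 1 + 2 + 3 + 2 = 17
I → E → C → F: 9 + 1 + 5 = 15
I → E → B → A → F: 9 + 1 + 5 + 2 = 17
I → G → F: 7 + 9 = 16
Shortest: 15.

15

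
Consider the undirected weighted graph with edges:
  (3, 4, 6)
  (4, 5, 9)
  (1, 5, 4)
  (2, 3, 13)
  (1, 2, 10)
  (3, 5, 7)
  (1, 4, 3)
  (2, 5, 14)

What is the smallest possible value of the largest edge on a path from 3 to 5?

A few of the 3→5 routes:
3 → 2 → 1 → 4 → 5: max(13, 10, 3, 9) = 13
3 → 5: max(7) = 7
3 → 4 → 5: max(6, 9) = 9
3 → 4 → 1 → 5: max(6, 3, 4) = 6
The minimum achievable maximum is 6.

6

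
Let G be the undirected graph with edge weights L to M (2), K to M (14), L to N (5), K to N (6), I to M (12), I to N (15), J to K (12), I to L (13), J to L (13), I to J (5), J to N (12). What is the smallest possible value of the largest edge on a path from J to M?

12

Checking several routes:
J → K → N → L → M: max(12, 6, 5, 2) = 12
J → N → L → M: max(12, 5, 2) = 12
J → I → L → M: max(5, 13, 2) = 13
J → N → L → I → M: max(12, 5, 13, 12) = 13
J → I → M: max(5, 12) = 12
The minimum achievable maximum is 12.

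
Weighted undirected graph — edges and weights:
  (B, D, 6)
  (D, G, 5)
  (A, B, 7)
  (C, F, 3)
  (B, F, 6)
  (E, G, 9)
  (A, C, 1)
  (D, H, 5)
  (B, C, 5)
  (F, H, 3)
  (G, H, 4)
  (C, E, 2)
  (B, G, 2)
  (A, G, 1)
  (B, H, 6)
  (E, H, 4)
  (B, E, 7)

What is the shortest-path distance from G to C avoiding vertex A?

7

A few of the G→C routes:
G-B-E-C: 2 + 7 + 2 = 11
G-B-C: 2 + 5 = 7
G-H-F-C: 4 + 3 + 3 = 10
G-H-E-C: 4 + 4 + 2 = 10
The minimum is 7.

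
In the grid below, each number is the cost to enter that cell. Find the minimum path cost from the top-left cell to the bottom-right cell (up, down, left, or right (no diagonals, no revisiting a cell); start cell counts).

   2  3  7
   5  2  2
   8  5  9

Take r0c0 r0c1 r1c1 r1c2 r2c2 for a total of 2 + 3 + 2 + 2 + 9 = 18.

18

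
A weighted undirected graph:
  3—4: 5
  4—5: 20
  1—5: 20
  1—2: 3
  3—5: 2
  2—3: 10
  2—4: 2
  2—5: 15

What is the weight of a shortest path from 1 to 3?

10

Some routes from 1 to 3:
1→2→4→3: 3 + 2 + 5 = 10
1→2→3: 3 + 10 = 13
1→2→5→3: 3 + 15 + 2 = 20
The minimum is 10.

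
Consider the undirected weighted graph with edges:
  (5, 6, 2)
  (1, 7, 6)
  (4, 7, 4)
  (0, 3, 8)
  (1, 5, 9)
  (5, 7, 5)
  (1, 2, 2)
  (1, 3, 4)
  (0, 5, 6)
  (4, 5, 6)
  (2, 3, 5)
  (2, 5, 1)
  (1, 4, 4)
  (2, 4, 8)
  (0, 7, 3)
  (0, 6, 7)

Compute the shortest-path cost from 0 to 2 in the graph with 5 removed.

11

A few of the 0→2 routes:
0→7→1→2: 3 + 6 + 2 = 11
0→3→2: 8 + 5 = 13
0→7→4→1→2: 3 + 4 + 4 + 2 = 13
Best route has total 11.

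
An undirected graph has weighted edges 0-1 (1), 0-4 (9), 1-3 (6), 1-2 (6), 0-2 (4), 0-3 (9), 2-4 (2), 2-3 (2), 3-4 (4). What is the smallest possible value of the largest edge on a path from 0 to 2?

Checking several routes:
0 → 1 → 2: max(1, 6) = 6
0 → 1 → 3 → 4 → 2: max(1, 6, 4, 2) = 6
0 → 1 → 3 → 2: max(1, 6, 2) = 6
0 → 2: max(4) = 4
The minimum achievable maximum is 4.

4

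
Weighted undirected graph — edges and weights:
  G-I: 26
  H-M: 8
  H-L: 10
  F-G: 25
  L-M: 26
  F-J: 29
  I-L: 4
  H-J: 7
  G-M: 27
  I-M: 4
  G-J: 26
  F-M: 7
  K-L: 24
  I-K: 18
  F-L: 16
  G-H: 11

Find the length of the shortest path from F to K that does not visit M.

38

Checking several routes:
F → L → K: 16 + 24 = 40
F → L → I → K: 16 + 4 + 18 = 38
F → G → H → L → I → K: 25 + 11 + 10 + 4 + 18 = 68
F → J → H → L → I → K: 29 + 7 + 10 + 4 + 18 = 68
Shortest: 38.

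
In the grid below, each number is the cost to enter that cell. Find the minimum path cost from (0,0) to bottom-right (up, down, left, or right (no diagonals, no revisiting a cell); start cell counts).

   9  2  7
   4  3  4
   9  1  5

20

Take (0,0) -> (0,1) -> (1,1) -> (2,1) -> (2,2) for a total of 9 + 2 + 3 + 1 + 5 = 20.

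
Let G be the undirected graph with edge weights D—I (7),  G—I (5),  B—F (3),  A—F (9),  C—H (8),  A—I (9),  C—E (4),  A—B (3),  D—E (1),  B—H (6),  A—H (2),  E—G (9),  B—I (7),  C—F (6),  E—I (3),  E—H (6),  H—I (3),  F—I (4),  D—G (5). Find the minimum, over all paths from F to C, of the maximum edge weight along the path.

Some routes from F to C:
F -> B -> A -> H -> I -> E -> C: max(3, 3, 2, 3, 3, 4) = 4
F -> I -> E -> C: max(4, 3, 4) = 4
F -> I -> G -> D -> E -> C: max(4, 5, 5, 1, 4) = 5
Best route has worst link 4.

4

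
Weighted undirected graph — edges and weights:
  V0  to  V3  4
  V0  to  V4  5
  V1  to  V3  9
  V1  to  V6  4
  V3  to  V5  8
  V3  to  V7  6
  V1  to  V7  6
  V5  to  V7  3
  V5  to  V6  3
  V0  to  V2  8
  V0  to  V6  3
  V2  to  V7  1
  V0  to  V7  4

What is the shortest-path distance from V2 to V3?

Some routes from V2 to V3:
V2 -> V0 -> V3: 8 + 4 = 12
V2 -> V7 -> V5 -> V3: 1 + 3 + 8 = 12
V2 -> V7 -> V3: 1 + 6 = 7
V2 -> V7 -> V0 -> V3: 1 + 4 + 4 = 9
The minimum is 7.

7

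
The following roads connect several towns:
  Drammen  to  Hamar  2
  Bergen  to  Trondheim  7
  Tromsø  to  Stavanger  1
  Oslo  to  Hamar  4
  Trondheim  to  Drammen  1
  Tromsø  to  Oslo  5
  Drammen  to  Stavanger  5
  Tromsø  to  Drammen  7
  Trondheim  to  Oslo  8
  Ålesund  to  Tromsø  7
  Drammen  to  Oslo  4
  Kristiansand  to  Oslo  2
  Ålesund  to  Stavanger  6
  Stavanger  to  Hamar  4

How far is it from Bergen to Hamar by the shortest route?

A few of the Bergen→Hamar routes:
Bergen-Trondheim-Drammen-Oslo-Hamar: 7 + 1 + 4 + 4 = 16
Bergen-Trondheim-Oslo-Hamar: 7 + 8 + 4 = 19
Bergen-Trondheim-Drammen-Hamar: 7 + 1 + 2 = 10
Bergen-Trondheim-Drammen-Stavanger-Hamar: 7 + 1 + 5 + 4 = 17
Bergen-Trondheim-Drammen-Tromsø-Stavanger-Hamar: 7 + 1 + 7 + 1 + 4 = 20
Best route has total 10.

10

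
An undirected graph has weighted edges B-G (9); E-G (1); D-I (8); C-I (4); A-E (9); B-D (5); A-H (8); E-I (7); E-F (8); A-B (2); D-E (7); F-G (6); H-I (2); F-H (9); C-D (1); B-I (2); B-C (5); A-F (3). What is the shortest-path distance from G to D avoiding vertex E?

14

Comparing a few candidate routes:
G→B→D: 9 + 5 = 14
G→F→A→B→D: 6 + 3 + 2 + 5 = 16
G→B→C→D: 9 + 5 + 1 = 15
Best route has total 14.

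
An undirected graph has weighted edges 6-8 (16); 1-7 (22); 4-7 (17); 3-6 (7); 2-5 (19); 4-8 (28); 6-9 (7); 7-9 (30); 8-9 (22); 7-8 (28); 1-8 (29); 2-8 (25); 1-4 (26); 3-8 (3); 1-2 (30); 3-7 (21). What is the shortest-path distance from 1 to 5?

Comparing a few candidate routes:
1 -> 2 -> 5: 30 + 19 = 49
1 -> 7 -> 3 -> 8 -> 2 -> 5: 22 + 21 + 3 + 25 + 19 = 90
1 -> 7 -> 8 -> 2 -> 5: 22 + 28 + 25 + 19 = 94
1 -> 8 -> 2 -> 5: 29 + 25 + 19 = 73
1 -> 4 -> 8 -> 2 -> 5: 26 + 28 + 25 + 19 = 98
The minimum is 49.

49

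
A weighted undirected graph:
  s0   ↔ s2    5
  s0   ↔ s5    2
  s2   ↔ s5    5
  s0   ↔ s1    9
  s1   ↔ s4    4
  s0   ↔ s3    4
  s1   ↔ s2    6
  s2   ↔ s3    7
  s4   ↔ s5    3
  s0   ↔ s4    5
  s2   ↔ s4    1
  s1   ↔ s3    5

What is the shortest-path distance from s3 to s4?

Comparing a few candidate routes:
s3-s0-s5-s4: 4 + 2 + 3 = 9
s3-s2-s4: 7 + 1 = 8
s3-s0-s4: 4 + 5 = 9
s3-s1-s4: 5 + 4 = 9
s3-s0-s2-s4: 4 + 5 + 1 = 10
s3-s0-s5-s2-s4: 4 + 2 + 5 + 1 = 12
Best route has total 8.

8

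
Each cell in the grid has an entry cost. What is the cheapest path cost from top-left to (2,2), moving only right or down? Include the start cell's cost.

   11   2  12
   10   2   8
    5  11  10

One optimal route is (0,0) → (0,1) → (1,1) → (1,2) → (2,2).
Its cost is 11 + 2 + 2 + 8 + 10 = 33.

33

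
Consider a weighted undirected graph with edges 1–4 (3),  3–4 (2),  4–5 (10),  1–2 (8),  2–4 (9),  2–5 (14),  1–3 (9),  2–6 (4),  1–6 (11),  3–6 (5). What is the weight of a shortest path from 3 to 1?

5

Checking several routes:
3 → 6 → 2 → 1: 5 + 4 + 8 = 17
3 → 4 → 2 → 1: 2 + 9 + 8 = 19
3 → 1: 9
3 → 6 → 1: 5 + 11 = 16
3 → 4 → 1: 2 + 3 = 5
Shortest: 5.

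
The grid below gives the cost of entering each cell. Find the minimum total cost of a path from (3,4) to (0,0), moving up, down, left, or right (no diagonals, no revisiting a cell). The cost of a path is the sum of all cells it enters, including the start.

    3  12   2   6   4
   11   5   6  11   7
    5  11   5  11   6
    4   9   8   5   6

46

Cheapest: [3,4]→[2,4]→[1,4]→[0,4]→[0,3]→[0,2]→[0,1]→[0,0]
  6 + 6 + 7 + 4 + 6 + 2 + 12 + 3 = 46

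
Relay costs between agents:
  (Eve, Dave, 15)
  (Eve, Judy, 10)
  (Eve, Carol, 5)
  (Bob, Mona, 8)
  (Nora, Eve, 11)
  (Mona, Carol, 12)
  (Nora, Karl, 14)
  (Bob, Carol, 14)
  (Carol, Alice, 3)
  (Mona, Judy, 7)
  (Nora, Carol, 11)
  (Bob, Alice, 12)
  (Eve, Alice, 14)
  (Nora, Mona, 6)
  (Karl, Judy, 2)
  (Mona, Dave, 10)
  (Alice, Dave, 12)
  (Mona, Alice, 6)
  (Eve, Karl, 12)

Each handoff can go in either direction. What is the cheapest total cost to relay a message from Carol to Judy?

Checking several routes:
Carol -> Eve -> Judy: 5 + 10 = 15
Carol -> Nora -> Mona -> Judy: 11 + 6 + 7 = 24
Carol -> Mona -> Judy: 12 + 7 = 19
Carol -> Eve -> Karl -> Judy: 5 + 12 + 2 = 19
Carol -> Alice -> Mona -> Judy: 3 + 6 + 7 = 16
Shortest: 15.

15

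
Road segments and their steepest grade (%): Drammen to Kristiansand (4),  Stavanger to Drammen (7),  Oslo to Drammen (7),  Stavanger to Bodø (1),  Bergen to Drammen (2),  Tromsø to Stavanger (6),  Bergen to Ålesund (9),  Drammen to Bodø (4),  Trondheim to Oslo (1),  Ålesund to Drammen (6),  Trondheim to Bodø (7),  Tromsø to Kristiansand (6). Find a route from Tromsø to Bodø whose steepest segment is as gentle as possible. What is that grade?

Checking several routes:
Tromsø-Kristiansand-Drammen-Bodø: max(6, 4, 4) = 6
Tromsø-Stavanger-Drammen-Oslo-Trondheim-Bodø: max(6, 7, 7, 1, 7) = 7
Tromsø-Kristiansand-Drammen-Stavanger-Bodø: max(6, 4, 7, 1) = 7
Tromsø-Stavanger-Bodø: max(6, 1) = 6
Tromsø-Kristiansand-Drammen-Oslo-Trondheim-Bodø: max(6, 4, 7, 1, 7) = 7
The minimum achievable maximum is 6%.

6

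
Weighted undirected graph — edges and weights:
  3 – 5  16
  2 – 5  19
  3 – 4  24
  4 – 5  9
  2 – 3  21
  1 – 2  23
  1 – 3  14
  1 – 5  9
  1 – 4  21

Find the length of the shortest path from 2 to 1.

Comparing a few candidate routes:
2→3→5→1: 21 + 16 + 9 = 46
2→5→1: 19 + 9 = 28
2→1: 23
2→5→4→1: 19 + 9 + 21 = 49
2→3→1: 21 + 14 = 35
2→5→3→1: 19 + 16 + 14 = 49
Shortest: 23.

23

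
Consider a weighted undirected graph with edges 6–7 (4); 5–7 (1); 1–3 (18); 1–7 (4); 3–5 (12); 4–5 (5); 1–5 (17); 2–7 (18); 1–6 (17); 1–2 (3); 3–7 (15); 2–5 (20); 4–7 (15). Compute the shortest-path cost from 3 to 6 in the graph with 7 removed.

35

Paths from 3 to 6 avoiding 7:
3-5-2-1-6: 12 + 20 + 3 + 17 = 52
3-5-1-6: 12 + 17 + 17 = 46
3-1-6: 18 + 17 = 35
Shortest: 35.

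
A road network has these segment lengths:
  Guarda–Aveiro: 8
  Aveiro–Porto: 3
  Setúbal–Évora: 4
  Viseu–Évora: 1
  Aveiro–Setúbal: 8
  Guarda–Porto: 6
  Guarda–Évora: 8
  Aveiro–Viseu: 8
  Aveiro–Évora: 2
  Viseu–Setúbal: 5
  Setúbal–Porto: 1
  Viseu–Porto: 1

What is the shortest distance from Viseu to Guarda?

7

A few of the Viseu→Guarda routes:
Viseu → Évora → Aveiro → Guarda: 1 + 2 + 8 = 11
Viseu → Porto → Guarda: 1 + 6 = 7
Viseu → Évora → Guarda: 1 + 8 = 9
Best route has total 7.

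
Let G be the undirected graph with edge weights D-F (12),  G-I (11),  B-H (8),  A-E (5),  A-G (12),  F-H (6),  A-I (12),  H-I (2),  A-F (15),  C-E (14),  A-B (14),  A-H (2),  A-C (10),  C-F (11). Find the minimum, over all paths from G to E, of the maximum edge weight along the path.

11

A few of the G→E routes:
G - I - A - B - H - F - C - E: max(11, 12, 14, 8, 6, 11, 14) = 14
G - I - H - F - C - A - E: max(11, 2, 6, 11, 10, 5) = 11
G - I - A - E: max(11, 12, 5) = 12
G - I - H - A - E: max(11, 2, 2, 5) = 11
G - I - A - H - F - C - E: max(11, 12, 2, 6, 11, 14) = 14
G - A - E: max(12, 5) = 12
Best route has worst link 11.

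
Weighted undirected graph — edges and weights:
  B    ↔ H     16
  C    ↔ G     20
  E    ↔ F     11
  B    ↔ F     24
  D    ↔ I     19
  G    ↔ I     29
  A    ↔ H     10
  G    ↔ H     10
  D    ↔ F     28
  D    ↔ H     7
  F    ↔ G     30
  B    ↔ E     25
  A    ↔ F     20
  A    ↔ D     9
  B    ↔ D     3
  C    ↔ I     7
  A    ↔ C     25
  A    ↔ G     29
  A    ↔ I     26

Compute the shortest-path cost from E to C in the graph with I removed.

Comparing a few candidate routes:
E -> B -> D -> A -> C: 25 + 3 + 9 + 25 = 62
E -> B -> D -> H -> A -> C: 25 + 3 + 7 + 10 + 25 = 70
E -> F -> A -> C: 11 + 20 + 25 = 56
E -> B -> D -> H -> G -> C: 25 + 3 + 7 + 10 + 20 = 65
E -> F -> G -> C: 11 + 30 + 20 = 61
Shortest: 56.

56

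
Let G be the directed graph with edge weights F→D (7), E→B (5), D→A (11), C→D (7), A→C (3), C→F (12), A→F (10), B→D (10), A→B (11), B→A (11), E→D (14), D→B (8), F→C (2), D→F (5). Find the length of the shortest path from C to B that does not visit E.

15

Checking several routes:
C - D - B: 7 + 8 = 15
C - F - D - B: 12 + 7 + 8 = 27
C - D - A - B: 7 + 11 + 11 = 29
Shortest: 15.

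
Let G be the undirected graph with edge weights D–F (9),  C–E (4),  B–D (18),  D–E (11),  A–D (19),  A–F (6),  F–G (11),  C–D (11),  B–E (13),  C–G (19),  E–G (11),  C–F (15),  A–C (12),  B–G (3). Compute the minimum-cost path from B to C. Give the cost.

Some routes from B to C:
B → G → C: 3 + 19 = 22
B → E → C: 13 + 4 = 17
B → G → E → C: 3 + 11 + 4 = 18
The minimum is 17.

17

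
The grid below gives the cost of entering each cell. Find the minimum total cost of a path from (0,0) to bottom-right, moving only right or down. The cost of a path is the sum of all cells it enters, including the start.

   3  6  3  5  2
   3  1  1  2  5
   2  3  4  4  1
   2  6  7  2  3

One optimal route is r0c0→r1c0→r1c1→r1c2→r1c3→r2c3→r2c4→r3c4.
Its cost is 3 + 3 + 1 + 1 + 2 + 4 + 1 + 3 = 18.
(Top row then right column would cost 28.)

18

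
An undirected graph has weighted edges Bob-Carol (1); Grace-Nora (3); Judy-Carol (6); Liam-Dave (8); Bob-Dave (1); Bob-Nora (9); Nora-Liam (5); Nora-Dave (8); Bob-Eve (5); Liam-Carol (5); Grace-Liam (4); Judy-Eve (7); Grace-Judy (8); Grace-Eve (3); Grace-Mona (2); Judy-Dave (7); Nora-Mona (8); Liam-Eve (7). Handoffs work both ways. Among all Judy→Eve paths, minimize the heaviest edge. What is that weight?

6

Comparing a few candidate routes:
Judy → Carol → Liam → Nora → Grace → Eve: max(6, 5, 5, 3, 3) = 6
Judy → Eve: max(7) = 7
Judy → Carol → Liam → Eve: max(6, 5, 7) = 7
Judy → Carol → Bob → Eve: max(6, 1, 5) = 6
Judy → Carol → Liam → Grace → Eve: max(6, 5, 4, 3) = 6
The minimum achievable maximum is 6.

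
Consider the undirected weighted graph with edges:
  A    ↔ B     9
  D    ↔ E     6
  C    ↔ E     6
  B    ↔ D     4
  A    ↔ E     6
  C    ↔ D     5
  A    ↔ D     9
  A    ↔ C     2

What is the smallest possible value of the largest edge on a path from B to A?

5

Comparing a few candidate routes:
B -> D -> E -> C -> A: max(4, 6, 6, 2) = 6
B -> D -> C -> E -> A: max(4, 5, 6, 6) = 6
B -> A: max(9) = 9
B -> D -> C -> A: max(4, 5, 2) = 5
B -> D -> E -> A: max(4, 6, 6) = 6
Smallest bottleneck: 5.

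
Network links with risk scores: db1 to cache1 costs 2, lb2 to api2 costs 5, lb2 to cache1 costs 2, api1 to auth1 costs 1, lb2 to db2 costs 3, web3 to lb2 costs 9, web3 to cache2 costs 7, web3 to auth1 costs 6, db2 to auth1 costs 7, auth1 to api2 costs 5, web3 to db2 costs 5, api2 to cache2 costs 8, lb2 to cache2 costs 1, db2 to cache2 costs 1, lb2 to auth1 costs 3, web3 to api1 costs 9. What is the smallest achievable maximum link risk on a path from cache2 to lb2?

1

A few of the cache2→lb2 routes:
cache2→db2→web3→auth1→lb2: max(1, 5, 6, 3) = 6
cache2→db2→lb2: max(1, 3) = 3
cache2→lb2: max(1) = 1
cache2→db2→web3→auth1→api2→lb2: max(1, 5, 6, 5, 5) = 6
The minimum achievable maximum is 1.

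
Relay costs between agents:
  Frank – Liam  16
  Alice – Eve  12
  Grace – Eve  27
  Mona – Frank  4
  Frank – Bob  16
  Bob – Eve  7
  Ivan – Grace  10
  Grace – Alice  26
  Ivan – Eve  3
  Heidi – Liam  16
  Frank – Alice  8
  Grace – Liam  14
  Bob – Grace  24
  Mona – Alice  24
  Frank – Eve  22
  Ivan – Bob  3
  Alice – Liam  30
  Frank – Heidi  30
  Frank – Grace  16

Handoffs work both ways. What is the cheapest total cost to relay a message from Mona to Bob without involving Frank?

42

A few of the Mona→Bob routes:
Mona → Alice → Eve → Bob: 24 + 12 + 7 = 43
Mona → Alice → Grace → Ivan → Eve → Bob: 24 + 26 + 10 + 3 + 7 = 70
Mona → Alice → Grace → Ivan → Bob: 24 + 26 + 10 + 3 = 63
Mona → Alice → Eve → Ivan → Bob: 24 + 12 + 3 + 3 = 42
Shortest: 42.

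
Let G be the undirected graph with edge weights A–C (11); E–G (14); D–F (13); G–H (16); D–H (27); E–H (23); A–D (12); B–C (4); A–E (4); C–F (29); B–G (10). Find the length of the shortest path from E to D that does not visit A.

Routes from E to D avoiding A:
E -> G -> H -> D: 14 + 16 + 27 = 57
E -> H -> G -> B -> C -> F -> D: 23 + 16 + 10 + 4 + 29 + 13 = 95
E -> H -> D: 23 + 27 = 50
E -> G -> B -> C -> F -> D: 14 + 10 + 4 + 29 + 13 = 70
Shortest: 50.

50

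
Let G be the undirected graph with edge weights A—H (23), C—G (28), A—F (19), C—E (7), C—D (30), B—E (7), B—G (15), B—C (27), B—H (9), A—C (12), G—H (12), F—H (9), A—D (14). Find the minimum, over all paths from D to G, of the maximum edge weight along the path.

14

Checking several routes:
D → A → H → G: max(14, 23, 12) = 23
D → A → H → B → G: max(14, 23, 9, 15) = 23
D → A → C → E → B → G: max(14, 12, 7, 7, 15) = 15
D → A → F → H → B → G: max(14, 19, 9, 9, 15) = 19
D → A → F → H → G: max(14, 19, 9, 12) = 19
D → A → C → E → B → H → G: max(14, 12, 7, 7, 9, 12) = 14
Best route has worst link 14.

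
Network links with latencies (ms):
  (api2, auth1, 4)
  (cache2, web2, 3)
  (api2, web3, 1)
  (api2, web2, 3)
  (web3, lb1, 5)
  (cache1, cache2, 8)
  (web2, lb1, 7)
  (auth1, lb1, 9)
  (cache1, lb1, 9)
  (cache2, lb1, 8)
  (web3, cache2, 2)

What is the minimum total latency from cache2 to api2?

A few of the cache2→api2 routes:
cache2 - web2 - api2: 3 + 3 = 6
cache2 - web3 - api2: 2 + 1 = 3
cache2 - web3 - lb1 - web2 - api2: 2 + 5 + 7 + 3 = 17
cache2 - web2 - lb1 - web3 - api2: 3 + 7 + 5 + 1 = 16
cache2 - lb1 - web3 - api2: 8 + 5 + 1 = 14
cache2 - lb1 - web2 - api2: 8 + 7 + 3 = 18
Shortest: 3 ms.

3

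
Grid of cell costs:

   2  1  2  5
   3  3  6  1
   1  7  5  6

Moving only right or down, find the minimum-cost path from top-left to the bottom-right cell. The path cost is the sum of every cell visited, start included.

Cheapest: r0c0 -> r0c1 -> r0c2 -> r0c3 -> r1c3 -> r2c3
  2 + 1 + 2 + 5 + 1 + 6 = 17

17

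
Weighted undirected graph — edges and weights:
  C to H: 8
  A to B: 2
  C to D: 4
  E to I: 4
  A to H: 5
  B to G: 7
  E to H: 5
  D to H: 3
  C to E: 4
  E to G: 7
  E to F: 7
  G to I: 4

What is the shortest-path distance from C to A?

Some routes from C to A:
C -> E -> G -> B -> A: 4 + 7 + 7 + 2 = 20
C -> D -> H -> A: 4 + 3 + 5 = 12
C -> H -> A: 8 + 5 = 13
C -> E -> I -> G -> B -> A: 4 + 4 + 4 + 7 + 2 = 21
C -> E -> H -> A: 4 + 5 + 5 = 14
The minimum is 12.

12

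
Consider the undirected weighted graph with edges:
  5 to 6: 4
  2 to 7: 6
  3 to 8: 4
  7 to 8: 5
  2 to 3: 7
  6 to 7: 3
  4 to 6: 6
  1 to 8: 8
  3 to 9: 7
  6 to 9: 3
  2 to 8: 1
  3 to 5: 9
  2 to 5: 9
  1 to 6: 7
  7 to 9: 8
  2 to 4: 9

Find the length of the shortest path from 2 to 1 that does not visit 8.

16

A few of the 2→1 routes:
2 → 3 → 5 → 6 → 1: 7 + 9 + 4 + 7 = 27
2 → 7 → 9 → 6 → 1: 6 + 8 + 3 + 7 = 24
2 → 5 → 6 → 1: 9 + 4 + 7 = 20
2 → 3 → 9 → 6 → 1: 7 + 7 + 3 + 7 = 24
2 → 7 → 6 → 1: 6 + 3 + 7 = 16
2 → 4 → 6 → 1: 9 + 6 + 7 = 22
Shortest: 16.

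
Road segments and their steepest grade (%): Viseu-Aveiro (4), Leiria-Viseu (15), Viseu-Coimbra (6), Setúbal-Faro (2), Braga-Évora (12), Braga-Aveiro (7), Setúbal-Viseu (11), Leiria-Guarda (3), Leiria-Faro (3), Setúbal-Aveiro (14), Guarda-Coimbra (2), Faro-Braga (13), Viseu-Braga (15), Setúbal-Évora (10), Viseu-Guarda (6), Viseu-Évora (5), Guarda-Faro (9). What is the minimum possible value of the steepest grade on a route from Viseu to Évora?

5

Some routes from Viseu to Évora:
Viseu - Guarda - Faro - Setúbal - Évora: max(6, 9, 2, 10) = 10
Viseu - Coimbra - Guarda - Faro - Setúbal - Évora: max(6, 2, 9, 2, 10) = 10
Viseu - Guarda - Leiria - Faro - Setúbal - Évora: max(6, 3, 3, 2, 10) = 10
Viseu - Évora: max(5) = 5
The minimum achievable maximum is 5%.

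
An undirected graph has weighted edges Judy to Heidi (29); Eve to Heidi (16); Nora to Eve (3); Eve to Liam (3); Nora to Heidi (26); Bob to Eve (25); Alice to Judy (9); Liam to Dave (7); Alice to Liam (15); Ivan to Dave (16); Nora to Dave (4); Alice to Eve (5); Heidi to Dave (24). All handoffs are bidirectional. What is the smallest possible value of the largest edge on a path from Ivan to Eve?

16

Some routes from Ivan to Eve:
Ivan - Dave - Heidi - Eve: max(16, 24, 16) = 24
Ivan - Dave - Nora - Heidi - Eve: max(16, 4, 26, 16) = 26
Ivan - Dave - Liam - Alice - Eve: max(16, 7, 15, 5) = 16
Ivan - Dave - Heidi - Nora - Eve: max(16, 24, 26, 3) = 26
Ivan - Dave - Liam - Eve: max(16, 7, 3) = 16
Ivan - Dave - Nora - Eve: max(16, 4, 3) = 16
The minimum achievable maximum is 16.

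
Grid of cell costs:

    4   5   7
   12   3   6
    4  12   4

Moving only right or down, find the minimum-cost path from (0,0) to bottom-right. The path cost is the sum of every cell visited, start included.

Path r0c0 → r0c1 → r1c1 → r1c2 → r2c2: 4 + 5 + 3 + 6 + 4 = 22.
For comparison, the top-then-right route costs 26.

22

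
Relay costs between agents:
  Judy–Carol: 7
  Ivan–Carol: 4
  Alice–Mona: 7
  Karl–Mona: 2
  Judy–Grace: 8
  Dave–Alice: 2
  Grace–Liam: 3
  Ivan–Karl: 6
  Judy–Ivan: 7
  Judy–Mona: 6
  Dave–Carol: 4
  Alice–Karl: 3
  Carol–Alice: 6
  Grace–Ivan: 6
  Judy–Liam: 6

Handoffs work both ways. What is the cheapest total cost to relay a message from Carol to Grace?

10

Comparing a few candidate routes:
Carol - Judy - Liam - Grace: 7 + 6 + 3 = 16
Carol - Ivan - Grace: 4 + 6 = 10
Carol - Judy - Grace: 7 + 8 = 15
The minimum is 10.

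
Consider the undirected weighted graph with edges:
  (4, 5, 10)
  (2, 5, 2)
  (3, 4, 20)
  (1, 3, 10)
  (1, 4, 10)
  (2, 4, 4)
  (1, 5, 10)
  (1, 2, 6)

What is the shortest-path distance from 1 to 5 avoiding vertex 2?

10

Routes from 1 to 5 avoiding 2:
1 → 4 → 5: 10 + 10 = 20
1 → 3 → 4 → 5: 10 + 20 + 10 = 40
1 → 5: 10
Shortest: 10.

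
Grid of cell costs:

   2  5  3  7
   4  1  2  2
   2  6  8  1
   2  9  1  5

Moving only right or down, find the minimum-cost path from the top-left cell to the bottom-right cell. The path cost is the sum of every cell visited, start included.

Best path: r0c0 r1c0 r1c1 r1c2 r1c3 r2c3 r3c3
Cost: 2 + 4 + 1 + 2 + 2 + 1 + 5 = 17

17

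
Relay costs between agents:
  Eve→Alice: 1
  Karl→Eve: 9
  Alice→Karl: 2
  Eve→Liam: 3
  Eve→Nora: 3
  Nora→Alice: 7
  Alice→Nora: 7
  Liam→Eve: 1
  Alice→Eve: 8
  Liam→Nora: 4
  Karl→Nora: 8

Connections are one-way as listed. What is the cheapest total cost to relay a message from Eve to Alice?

1

Paths from Eve to Alice:
Eve→Liam→Nora→Alice: 3 + 4 + 7 = 14
Eve→Nora→Alice: 3 + 7 = 10
Eve→Alice: 1
Shortest: 1.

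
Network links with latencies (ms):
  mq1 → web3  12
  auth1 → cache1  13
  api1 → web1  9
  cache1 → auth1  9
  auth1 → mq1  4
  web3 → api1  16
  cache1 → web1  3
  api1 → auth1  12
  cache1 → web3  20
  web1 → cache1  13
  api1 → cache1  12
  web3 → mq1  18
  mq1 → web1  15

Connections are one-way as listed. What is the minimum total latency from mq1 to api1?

Candidate routes:
mq1 → web3 → api1: 12 + 16 = 28
mq1 → web1 → cache1 → web3 → api1: 15 + 13 + 20 + 16 = 64
Shortest: 28 ms.

28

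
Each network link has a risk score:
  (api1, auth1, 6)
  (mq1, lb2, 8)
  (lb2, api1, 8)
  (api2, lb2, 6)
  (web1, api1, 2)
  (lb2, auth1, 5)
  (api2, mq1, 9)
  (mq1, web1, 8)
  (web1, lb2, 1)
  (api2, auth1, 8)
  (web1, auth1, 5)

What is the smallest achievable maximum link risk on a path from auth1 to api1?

Checking several routes:
auth1 → web1 → lb2 → api1: max(5, 1, 8) = 8
auth1 → web1 → api1: max(5, 2) = 5
auth1 → web1 → mq1 → lb2 → api1: max(5, 8, 8, 8) = 8
auth1 → api1: max(6) = 6
auth1 → api2 → lb2 → mq1 → web1 → api1: max(8, 6, 8, 8, 2) = 8
auth1 → lb2 → web1 → api1: max(5, 1, 2) = 5
Best route has worst link 5.

5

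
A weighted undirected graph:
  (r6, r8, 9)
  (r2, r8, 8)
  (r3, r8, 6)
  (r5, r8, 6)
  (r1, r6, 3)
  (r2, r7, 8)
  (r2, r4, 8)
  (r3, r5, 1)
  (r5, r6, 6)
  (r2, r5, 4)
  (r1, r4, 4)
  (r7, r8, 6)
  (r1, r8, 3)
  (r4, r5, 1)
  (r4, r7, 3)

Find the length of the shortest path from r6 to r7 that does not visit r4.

12

A few of the r6→r7 routes:
r6 -> r5 -> r2 -> r7: 6 + 4 + 8 = 18
r6 -> r5 -> r8 -> r7: 6 + 6 + 6 = 18
r6 -> r8 -> r7: 9 + 6 = 15
r6 -> r1 -> r8 -> r7: 3 + 3 + 6 = 12
The minimum is 12.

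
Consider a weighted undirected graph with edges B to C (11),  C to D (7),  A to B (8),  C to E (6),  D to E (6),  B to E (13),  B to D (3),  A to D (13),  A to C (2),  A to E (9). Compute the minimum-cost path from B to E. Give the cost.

A few of the B→E routes:
B→D→E: 3 + 6 = 9
B→E: 13
B→A→E: 8 + 9 = 17
B→C→E: 11 + 6 = 17
B→D→C→E: 3 + 7 + 6 = 16
B→A→C→E: 8 + 2 + 6 = 16
The minimum is 9.

9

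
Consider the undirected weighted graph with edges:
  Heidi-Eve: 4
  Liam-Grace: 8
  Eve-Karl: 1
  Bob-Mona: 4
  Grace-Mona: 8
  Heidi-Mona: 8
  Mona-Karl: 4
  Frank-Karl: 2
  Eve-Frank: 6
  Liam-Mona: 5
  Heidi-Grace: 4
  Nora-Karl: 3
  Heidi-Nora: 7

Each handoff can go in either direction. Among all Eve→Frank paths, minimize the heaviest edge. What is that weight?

2

Routes from Eve to Frank:
Eve → Heidi → Nora → Karl → Frank: max(4, 7, 3, 2) = 7
Eve → Heidi → Mona → Karl → Frank: max(4, 8, 4, 2) = 8
Eve → Heidi → Grace → Mona → Karl → Frank: max(4, 4, 8, 4, 2) = 8
Eve → Heidi → Grace → Liam → Mona → Karl → Frank: max(4, 4, 8, 5, 4, 2) = 8
Eve → Frank: max(6) = 6
Eve → Karl → Frank: max(1, 2) = 2
Smallest bottleneck: 2.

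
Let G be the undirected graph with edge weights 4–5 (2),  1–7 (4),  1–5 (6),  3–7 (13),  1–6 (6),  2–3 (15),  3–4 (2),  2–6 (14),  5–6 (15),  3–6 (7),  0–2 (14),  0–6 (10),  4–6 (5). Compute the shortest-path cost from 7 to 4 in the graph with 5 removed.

15

A few of the 7→4 routes:
7-1-6-3-4: 4 + 6 + 7 + 2 = 19
7-3-4: 13 + 2 = 15
7-1-6-4: 4 + 6 + 5 = 15
Best route has total 15.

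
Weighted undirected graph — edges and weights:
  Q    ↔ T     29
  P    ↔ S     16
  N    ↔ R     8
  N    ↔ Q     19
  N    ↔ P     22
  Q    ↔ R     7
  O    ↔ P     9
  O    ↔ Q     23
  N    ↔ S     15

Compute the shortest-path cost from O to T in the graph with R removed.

Routes from O to T avoiding R:
O→P→S→N→Q→T: 9 + 16 + 15 + 19 + 29 = 88
O→P→N→Q→T: 9 + 22 + 19 + 29 = 79
O→Q→T: 23 + 29 = 52
Best route has total 52.

52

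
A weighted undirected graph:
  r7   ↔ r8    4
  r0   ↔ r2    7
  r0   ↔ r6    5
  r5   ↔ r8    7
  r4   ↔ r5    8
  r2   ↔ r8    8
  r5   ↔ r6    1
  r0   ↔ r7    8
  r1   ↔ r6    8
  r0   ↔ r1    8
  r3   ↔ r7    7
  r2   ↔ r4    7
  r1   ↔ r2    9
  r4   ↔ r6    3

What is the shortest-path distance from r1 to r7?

Comparing a few candidate routes:
r1→r2→r8→r7: 9 + 8 + 4 = 21
r1→r6→r5→r8→r7: 8 + 1 + 7 + 4 = 20
r1→r0→r6→r5→r8→r7: 8 + 5 + 1 + 7 + 4 = 25
r1→r0→r7: 8 + 8 = 16
r1→r2→r0→r7: 9 + 7 + 8 = 24
r1→r6→r0→r7: 8 + 5 + 8 = 21
Best route has total 16.

16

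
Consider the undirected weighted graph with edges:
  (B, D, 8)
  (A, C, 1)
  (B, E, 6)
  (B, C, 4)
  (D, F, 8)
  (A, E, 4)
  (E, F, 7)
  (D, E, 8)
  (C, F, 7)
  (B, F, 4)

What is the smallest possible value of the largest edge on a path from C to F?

4

Checking several routes:
C - B - E - F: max(4, 6, 7) = 7
C - B - F: max(4, 4) = 4
C - F: max(7) = 7
C - A - E - F: max(1, 4, 7) = 7
C - A - E - B - F: max(1, 4, 6, 4) = 6
The minimum achievable maximum is 4.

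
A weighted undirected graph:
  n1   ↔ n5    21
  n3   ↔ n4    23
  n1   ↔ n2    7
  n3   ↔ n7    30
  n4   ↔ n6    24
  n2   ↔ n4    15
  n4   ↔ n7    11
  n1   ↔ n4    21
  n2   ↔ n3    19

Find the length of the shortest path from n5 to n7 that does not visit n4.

Routes from n5 to n7 avoiding n4:
n5 -> n1 -> n2 -> n3 -> n7: 21 + 7 + 19 + 30 = 77
Shortest: 77.

77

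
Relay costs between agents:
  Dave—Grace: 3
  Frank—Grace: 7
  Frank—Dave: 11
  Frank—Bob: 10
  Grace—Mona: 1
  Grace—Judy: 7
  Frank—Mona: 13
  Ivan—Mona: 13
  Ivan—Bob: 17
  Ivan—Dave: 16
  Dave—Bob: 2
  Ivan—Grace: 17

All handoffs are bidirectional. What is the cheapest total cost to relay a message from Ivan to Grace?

A few of the Ivan→Grace routes:
Ivan → Dave → Frank → Grace: 16 + 11 + 7 = 34
Ivan → Mona → Frank → Grace: 13 + 13 + 7 = 33
Ivan → Mona → Grace: 13 + 1 = 14
Ivan → Bob → Dave → Grace: 17 + 2 + 3 = 22
Ivan → Dave → Grace: 16 + 3 = 19
Ivan → Grace: 17
The minimum is 14.

14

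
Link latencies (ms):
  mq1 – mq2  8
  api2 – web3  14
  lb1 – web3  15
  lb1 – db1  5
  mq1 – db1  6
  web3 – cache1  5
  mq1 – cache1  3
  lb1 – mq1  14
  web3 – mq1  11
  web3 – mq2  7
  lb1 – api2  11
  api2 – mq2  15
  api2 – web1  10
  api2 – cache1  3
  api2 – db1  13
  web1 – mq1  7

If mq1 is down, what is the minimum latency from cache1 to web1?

13

Comparing a few candidate routes:
cache1→web3→mq2→api2→web1: 5 + 7 + 15 + 10 = 37
cache1→web3→api2→web1: 5 + 14 + 10 = 29
cache1→api2→web1: 3 + 10 = 13
Best route has total 13 ms.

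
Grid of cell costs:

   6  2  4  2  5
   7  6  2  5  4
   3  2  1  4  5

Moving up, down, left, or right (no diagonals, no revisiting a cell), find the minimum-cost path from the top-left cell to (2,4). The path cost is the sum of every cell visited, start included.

One optimal route is r0c0 -> r0c1 -> r0c2 -> r1c2 -> r2c2 -> r2c3 -> r2c4.
Its cost is 6 + 2 + 4 + 2 + 1 + 4 + 5 = 24.

24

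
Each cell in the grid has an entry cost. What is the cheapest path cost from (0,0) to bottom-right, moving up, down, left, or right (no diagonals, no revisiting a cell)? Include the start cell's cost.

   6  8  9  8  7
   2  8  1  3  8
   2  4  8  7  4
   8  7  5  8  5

36

One optimal route is r0c0 -> r1c0 -> r1c1 -> r1c2 -> r1c3 -> r2c3 -> r2c4 -> r3c4.
Its cost is 6 + 2 + 8 + 1 + 3 + 7 + 4 + 5 = 36.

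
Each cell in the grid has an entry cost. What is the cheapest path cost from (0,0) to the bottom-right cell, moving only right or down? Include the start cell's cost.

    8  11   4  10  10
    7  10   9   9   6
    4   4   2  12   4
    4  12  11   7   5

46

Take r0c0 r1c0 r2c0 r2c1 r2c2 r2c3 r2c4 r3c4 for a total of 8 + 7 + 4 + 4 + 2 + 12 + 4 + 5 = 46.
(Top row then right column would cost 58.)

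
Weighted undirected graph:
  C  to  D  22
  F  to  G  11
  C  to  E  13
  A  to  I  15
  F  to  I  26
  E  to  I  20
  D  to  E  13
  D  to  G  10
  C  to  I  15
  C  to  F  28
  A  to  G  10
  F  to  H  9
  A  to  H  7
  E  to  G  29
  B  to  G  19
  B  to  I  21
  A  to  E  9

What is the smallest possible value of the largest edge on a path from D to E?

10

A few of the D→E routes:
D-G-F-H-A-E: max(10, 11, 9, 7, 9) = 11
D-G-A-E: max(10, 10, 9) = 10
D-E: max(13) = 13
The minimum achievable maximum is 10.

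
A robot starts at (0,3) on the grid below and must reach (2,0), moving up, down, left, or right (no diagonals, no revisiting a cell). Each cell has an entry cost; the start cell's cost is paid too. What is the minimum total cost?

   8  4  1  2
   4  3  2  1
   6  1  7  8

15

Path r0c3→r0c2→r1c2→r1c1→r2c1→r2c0: 2 + 1 + 2 + 3 + 1 + 6 = 15.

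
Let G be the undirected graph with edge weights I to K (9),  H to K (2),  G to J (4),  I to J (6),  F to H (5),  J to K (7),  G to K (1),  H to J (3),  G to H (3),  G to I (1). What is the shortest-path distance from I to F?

9

Checking several routes:
I -> J -> H -> F: 6 + 3 + 5 = 14
I -> G -> H -> F: 1 + 3 + 5 = 9
I -> G -> J -> H -> F: 1 + 4 + 3 + 5 = 13
I -> G -> K -> H -> F: 1 + 1 + 2 + 5 = 9
Best route has total 9.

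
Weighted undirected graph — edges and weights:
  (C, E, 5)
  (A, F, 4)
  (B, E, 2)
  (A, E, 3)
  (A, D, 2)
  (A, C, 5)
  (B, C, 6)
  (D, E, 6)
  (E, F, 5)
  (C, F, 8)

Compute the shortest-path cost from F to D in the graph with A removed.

Routes from F to D avoiding A:
F→E→D: 5 + 6 = 11
F→C→B→E→D: 8 + 6 + 2 + 6 = 22
F→C→E→D: 8 + 5 + 6 = 19
Shortest: 11.

11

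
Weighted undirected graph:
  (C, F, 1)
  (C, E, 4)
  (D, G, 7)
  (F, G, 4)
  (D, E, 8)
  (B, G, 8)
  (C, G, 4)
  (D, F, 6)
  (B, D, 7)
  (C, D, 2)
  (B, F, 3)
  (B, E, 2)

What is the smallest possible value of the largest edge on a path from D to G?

A few of the D→G routes:
D -> C -> F -> G: max(2, 1, 4) = 4
D -> C -> G: max(2, 4) = 4
D -> C -> E -> B -> F -> G: max(2, 4, 2, 3, 4) = 4
Smallest bottleneck: 4.

4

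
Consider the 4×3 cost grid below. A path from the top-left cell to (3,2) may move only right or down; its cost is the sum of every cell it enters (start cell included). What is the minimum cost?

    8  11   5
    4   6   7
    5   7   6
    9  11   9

Best path: (0,0) (1,0) (2,0) (2,1) (2,2) (3,2)
Cost: 8 + 4 + 5 + 7 + 6 + 9 = 39
(Top row then right column would cost 46.)

39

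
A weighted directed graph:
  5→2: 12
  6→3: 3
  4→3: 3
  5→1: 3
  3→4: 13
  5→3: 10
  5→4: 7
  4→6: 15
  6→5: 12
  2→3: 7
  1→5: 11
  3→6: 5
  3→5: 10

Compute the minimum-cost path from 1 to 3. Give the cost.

Paths from 1 to 3:
1-5-4-3: 11 + 7 + 3 = 21
1-5-3: 11 + 10 = 21
1-5-4-6-3: 11 + 7 + 15 + 3 = 36
1-5-2-3: 11 + 12 + 7 = 30
Best route has total 21.

21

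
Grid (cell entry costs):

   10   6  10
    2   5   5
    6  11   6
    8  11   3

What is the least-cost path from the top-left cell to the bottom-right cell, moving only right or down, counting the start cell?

31

Take (0,0) -> (1,0) -> (1,1) -> (1,2) -> (2,2) -> (3,2) for a total of 10 + 2 + 5 + 5 + 6 + 3 = 31.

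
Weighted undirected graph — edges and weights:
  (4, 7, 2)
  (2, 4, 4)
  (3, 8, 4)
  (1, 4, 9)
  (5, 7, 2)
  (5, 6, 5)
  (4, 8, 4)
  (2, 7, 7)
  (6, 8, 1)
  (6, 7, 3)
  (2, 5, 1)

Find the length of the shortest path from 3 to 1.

17

Some routes from 3 to 1:
3 - 8 - 4 - 1: 4 + 4 + 9 = 17
3 - 8 - 6 - 7 - 2 - 4 - 1: 4 + 1 + 3 + 7 + 4 + 9 = 28
3 - 8 - 6 - 5 - 7 - 4 - 1: 4 + 1 + 5 + 2 + 2 + 9 = 23
3 - 8 - 6 - 7 - 5 - 2 - 4 - 1: 4 + 1 + 3 + 2 + 1 + 4 + 9 = 24
3 - 8 - 6 - 5 - 2 - 4 - 1: 4 + 1 + 5 + 1 + 4 + 9 = 24
3 - 8 - 6 - 7 - 4 - 1: 4 + 1 + 3 + 2 + 9 = 19
Best route has total 17.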